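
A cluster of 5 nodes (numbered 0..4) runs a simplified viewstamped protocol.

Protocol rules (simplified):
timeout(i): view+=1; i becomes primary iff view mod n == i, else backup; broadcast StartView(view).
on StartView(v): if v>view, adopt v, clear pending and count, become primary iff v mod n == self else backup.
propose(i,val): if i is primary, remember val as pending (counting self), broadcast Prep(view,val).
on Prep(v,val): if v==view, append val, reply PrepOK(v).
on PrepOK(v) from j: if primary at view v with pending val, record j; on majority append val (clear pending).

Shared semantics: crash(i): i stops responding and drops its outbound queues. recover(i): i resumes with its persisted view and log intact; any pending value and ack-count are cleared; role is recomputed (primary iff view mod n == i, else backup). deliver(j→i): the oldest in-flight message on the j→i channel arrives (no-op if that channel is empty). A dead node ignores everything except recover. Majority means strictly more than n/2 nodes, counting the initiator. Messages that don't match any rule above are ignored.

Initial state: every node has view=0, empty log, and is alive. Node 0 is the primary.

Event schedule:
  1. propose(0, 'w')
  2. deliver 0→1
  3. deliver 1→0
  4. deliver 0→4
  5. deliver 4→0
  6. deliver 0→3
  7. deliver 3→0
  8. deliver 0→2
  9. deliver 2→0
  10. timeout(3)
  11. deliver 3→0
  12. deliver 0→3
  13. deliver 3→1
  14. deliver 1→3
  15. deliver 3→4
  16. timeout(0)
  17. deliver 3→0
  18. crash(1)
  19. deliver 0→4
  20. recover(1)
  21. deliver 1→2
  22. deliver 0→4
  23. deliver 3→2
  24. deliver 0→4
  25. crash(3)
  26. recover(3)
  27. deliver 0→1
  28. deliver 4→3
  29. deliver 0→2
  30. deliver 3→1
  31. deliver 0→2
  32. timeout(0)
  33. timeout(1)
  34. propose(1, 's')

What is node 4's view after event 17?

1

e1 propose(0,'w'): ·
e2 deliver 0→1: 1[back,v=0,w]
e3 deliver 1→0: ·
e4 deliver 0→4: 4[back,v=0,w]
e5 deliver 4→0: 0[prim,v=0,w]
e6 deliver 0→3: 3[back,v=0,w]
e7 deliver 3→0: ·
e8 deliver 0→2: 2[back,v=0,w]
e9 deliver 2→0: ·
e10 timeout(3): 3[back,v=1,w]
e11 deliver 3→0: 0[back,v=1,w]
e12 deliver 0→3: ·
e13 deliver 3→1: 1[prim,v=1,w]
e14 deliver 1→3: ·
e15 deliver 3→4: 4[back,v=1,w]
e16 timeout(0): 0[back,v=2,w]
e17 deliver 3→0: ·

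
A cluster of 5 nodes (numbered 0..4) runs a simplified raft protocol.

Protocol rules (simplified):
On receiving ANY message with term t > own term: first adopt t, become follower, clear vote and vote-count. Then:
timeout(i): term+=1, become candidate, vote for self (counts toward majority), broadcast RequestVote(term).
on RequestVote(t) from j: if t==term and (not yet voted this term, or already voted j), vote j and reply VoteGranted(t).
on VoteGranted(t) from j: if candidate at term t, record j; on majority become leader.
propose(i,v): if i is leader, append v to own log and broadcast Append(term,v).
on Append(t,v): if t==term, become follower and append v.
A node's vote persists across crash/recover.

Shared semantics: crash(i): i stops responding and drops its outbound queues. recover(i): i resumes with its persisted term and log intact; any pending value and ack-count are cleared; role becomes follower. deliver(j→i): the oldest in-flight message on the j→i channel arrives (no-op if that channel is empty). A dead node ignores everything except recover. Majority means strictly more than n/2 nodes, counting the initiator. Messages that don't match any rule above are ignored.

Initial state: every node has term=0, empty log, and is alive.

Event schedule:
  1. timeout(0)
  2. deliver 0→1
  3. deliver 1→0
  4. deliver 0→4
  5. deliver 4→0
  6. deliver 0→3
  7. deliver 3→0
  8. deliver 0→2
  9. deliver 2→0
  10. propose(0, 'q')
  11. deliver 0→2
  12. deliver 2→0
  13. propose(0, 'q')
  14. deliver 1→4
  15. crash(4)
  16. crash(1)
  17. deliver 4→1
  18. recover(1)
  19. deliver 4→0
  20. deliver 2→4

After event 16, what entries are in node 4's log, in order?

e1 timeout(0): 0[cand,t=1,-]
e2 deliver 0→1: 1[foll,t=1,-]
e3 deliver 1→0: ·
e4 deliver 0→4: 4[foll,t=1,-]
e5 deliver 4→0: 0[lead,t=1,-]
e6 deliver 0→3: 3[foll,t=1,-]
e7 deliver 3→0: ·
e8 deliver 0→2: 2[foll,t=1,-]
e9 deliver 2→0: ·
e10 propose(0,'q'): 0[lead,t=1,q]
e11 deliver 0→2: 2[foll,t=1,q]
e12 deliver 2→0: ·
e13 propose(0,'q'): 0[lead,t=1,q,q]
e14 deliver 1→4: ·
e15 crash(4): 4[✗foll,t=1,-]
e16 crash(1): 1[✗foll,t=1,-]

empty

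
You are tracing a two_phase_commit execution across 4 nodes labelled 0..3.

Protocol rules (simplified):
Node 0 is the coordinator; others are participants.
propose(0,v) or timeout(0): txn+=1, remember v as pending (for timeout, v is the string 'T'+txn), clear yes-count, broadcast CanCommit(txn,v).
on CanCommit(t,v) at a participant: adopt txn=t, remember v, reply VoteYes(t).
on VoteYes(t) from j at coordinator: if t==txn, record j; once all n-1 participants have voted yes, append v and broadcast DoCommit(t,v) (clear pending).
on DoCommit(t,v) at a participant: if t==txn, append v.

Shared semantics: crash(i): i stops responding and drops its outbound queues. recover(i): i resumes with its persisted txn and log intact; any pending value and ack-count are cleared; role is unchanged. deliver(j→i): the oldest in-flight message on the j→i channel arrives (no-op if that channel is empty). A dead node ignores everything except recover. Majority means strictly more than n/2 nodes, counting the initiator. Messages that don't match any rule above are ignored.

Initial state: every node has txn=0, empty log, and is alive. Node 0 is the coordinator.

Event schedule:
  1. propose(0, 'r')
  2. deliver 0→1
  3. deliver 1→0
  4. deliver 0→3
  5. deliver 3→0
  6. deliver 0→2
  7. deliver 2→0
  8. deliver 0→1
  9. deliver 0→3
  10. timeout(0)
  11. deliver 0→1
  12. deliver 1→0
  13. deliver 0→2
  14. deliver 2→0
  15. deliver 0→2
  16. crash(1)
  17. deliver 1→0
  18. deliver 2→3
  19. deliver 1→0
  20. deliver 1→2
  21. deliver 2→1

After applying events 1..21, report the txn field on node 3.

after 1 — propose(0,'r'): n0:coor/t1/[-]
after 2 — deliver 0→1: n1:part/t1/[-]
after 3 — deliver 1→0: ·
after 4 — deliver 0→3: n3:part/t1/[-]
after 5 — deliver 3→0: ·
after 6 — deliver 0→2: n2:part/t1/[-]
after 7 — deliver 2→0: n0:coor/t1/[r]
after 8 — deliver 0→1: n1:part/t1/[r]
after 9 — deliver 0→3: n3:part/t1/[r]
after 10 — timeout(0): n0:coor/t2/[r]
after 11 — deliver 0→1: n1:part/t2/[r]
after 12 — deliver 1→0: ·
after 13 — deliver 0→2: n2:part/t1/[r]
after 14 — deliver 2→0: ·
after 15 — deliver 0→2: n2:part/t2/[r]
after 16 — crash(1): n1:✗part/t2/[r]
after 17 — deliver 1→0: ·
after 18 — deliver 2→3: ·
after 19 — deliver 1→0: ·
after 20 — deliver 1→2: ·
after 21 — deliver 2→1: ·

1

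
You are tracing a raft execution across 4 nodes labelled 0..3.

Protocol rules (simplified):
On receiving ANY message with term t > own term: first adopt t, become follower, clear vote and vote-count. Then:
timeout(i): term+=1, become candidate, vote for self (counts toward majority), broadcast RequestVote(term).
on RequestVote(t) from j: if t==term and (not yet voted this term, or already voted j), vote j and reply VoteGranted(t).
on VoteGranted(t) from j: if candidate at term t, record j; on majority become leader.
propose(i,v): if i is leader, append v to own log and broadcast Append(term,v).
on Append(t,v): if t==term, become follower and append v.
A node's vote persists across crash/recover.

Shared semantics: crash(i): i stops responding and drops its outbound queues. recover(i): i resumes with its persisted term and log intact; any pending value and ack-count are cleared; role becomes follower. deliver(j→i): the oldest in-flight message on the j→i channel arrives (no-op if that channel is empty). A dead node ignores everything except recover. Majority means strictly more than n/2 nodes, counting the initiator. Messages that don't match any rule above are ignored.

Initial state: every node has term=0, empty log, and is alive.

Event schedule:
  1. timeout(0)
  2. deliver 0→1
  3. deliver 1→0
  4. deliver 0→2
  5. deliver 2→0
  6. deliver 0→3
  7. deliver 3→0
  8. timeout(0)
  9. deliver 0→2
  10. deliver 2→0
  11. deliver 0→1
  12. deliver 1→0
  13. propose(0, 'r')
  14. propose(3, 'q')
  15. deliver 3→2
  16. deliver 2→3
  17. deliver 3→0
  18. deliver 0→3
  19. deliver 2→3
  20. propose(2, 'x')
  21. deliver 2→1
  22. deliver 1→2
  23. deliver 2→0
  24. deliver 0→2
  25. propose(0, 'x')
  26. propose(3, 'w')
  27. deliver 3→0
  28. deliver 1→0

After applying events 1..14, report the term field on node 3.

[1] timeout(0) → N0(cand t1 [-])
[2] deliver 0→1 → N1(foll t1 [-])
[3] deliver 1→0 → ∅
[4] deliver 0→2 → N2(foll t1 [-])
[5] deliver 2→0 → N0(lead t1 [-])
[6] deliver 0→3 → N3(foll t1 [-])
[7] deliver 3→0 → ∅
[8] timeout(0) → N0(cand t2 [-])
[9] deliver 0→2 → N2(foll t2 [-])
[10] deliver 2→0 → ∅
[11] deliver 0→1 → N1(foll t2 [-])
[12] deliver 1→0 → N0(lead t2 [-])
[13] propose(0,'r') → N0(lead t2 [r])
[14] propose(3,'q') → ∅

1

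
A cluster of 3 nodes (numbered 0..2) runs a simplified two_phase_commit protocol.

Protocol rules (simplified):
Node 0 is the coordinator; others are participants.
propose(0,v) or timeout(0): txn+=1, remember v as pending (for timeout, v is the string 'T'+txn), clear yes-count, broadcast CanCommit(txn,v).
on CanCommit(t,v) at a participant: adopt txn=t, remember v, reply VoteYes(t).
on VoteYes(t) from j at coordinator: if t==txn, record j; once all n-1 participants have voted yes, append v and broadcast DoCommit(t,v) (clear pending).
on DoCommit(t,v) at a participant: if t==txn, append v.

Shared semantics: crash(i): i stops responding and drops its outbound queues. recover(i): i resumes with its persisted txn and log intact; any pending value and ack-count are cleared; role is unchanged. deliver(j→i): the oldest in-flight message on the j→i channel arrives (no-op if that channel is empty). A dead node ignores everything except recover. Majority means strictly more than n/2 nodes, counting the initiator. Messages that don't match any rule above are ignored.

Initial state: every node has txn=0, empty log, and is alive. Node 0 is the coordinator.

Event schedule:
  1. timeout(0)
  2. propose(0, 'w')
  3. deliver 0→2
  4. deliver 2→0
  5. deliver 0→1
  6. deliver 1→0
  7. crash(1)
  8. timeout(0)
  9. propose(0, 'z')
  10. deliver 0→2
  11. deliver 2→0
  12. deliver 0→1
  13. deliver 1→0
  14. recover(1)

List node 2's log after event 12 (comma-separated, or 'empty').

e1 timeout(0): 0[coor,t=1,-]
e2 propose(0,'w'): 0[coor,t=2,-]
e3 deliver 0→2: 2[part,t=1,-]
e4 deliver 2→0: ·
e5 deliver 0→1: 1[part,t=1,-]
e6 deliver 1→0: ·
e7 crash(1): 1[✗part,t=1,-]
e8 timeout(0): 0[coor,t=3,-]
e9 propose(0,'z'): 0[coor,t=4,-]
e10 deliver 0→2: 2[part,t=2,-]
e11 deliver 2→0: ·
e12 deliver 0→1: ·

empty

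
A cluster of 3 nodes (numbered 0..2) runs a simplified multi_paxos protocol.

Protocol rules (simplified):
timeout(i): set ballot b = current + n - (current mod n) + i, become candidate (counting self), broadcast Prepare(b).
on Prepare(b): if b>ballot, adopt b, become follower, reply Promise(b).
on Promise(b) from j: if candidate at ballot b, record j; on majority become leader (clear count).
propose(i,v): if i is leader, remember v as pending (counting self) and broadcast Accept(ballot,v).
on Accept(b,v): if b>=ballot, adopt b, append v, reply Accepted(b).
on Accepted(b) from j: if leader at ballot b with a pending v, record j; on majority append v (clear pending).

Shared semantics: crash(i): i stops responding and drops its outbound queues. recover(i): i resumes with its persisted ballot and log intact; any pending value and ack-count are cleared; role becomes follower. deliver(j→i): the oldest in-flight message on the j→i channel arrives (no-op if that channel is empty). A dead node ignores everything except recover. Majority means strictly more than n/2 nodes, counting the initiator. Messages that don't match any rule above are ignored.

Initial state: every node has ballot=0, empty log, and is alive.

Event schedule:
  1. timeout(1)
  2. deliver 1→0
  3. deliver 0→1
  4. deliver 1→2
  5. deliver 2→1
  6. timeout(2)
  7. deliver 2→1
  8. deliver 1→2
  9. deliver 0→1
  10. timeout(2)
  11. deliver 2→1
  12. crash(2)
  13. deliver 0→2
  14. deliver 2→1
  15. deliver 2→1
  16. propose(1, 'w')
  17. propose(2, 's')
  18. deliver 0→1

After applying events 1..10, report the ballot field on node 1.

8

step 1 timeout(1): 1={cand,b=4,log=-}
step 2 deliver 1→0: 0={foll,b=4,log=-}
step 3 deliver 0→1: 1={lead,b=4,log=-}
step 4 deliver 1→2: 2={foll,b=4,log=-}
step 5 deliver 2→1: —
step 6 timeout(2): 2={cand,b=8,log=-}
step 7 deliver 2→1: 1={foll,b=8,log=-}
step 8 deliver 1→2: 2={lead,b=8,log=-}
step 9 deliver 0→1: —
step 10 timeout(2): 2={cand,b=11,log=-}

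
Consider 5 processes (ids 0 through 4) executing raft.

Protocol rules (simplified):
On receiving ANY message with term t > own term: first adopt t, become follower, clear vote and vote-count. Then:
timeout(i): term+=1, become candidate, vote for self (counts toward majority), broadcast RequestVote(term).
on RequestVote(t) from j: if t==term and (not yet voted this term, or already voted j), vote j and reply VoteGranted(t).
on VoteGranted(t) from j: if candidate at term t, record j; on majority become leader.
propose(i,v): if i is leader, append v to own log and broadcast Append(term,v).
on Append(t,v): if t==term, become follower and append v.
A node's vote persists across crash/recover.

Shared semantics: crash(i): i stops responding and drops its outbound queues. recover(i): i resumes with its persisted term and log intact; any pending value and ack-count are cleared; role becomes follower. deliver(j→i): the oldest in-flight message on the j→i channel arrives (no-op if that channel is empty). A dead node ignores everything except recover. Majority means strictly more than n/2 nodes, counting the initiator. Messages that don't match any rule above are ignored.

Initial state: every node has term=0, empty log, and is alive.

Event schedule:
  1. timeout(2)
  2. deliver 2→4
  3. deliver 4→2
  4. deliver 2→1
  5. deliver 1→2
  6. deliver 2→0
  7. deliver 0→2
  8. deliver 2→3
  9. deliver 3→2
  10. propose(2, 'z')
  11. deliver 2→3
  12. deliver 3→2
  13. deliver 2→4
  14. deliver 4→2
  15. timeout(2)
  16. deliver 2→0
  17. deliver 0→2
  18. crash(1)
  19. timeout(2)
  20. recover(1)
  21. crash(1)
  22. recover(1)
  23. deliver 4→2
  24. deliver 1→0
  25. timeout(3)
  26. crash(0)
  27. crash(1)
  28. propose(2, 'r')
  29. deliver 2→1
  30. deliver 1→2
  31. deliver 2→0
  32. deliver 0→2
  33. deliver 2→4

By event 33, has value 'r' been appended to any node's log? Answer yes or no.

no

step 1 timeout(2): 2={cand,t=1,log=-}
step 2 deliver 2→4: 4={foll,t=1,log=-}
step 3 deliver 4→2: —
step 4 deliver 2→1: 1={foll,t=1,log=-}
step 5 deliver 1→2: 2={lead,t=1,log=-}
step 6 deliver 2→0: 0={foll,t=1,log=-}
step 7 deliver 0→2: —
step 8 deliver 2→3: 3={foll,t=1,log=-}
step 9 deliver 3→2: —
step 10 propose(2,'z'): 2={lead,t=1,log=z}
step 11 deliver 2→3: 3={foll,t=1,log=z}
step 12 deliver 3→2: —
step 13 deliver 2→4: 4={foll,t=1,log=z}
step 14 deliver 4→2: —
step 15 timeout(2): 2={cand,t=2,log=z}
step 16 deliver 2→0: 0={foll,t=1,log=z}
step 17 deliver 0→2: —
step 18 crash(1): 1={✗foll,t=1,log=-}
step 19 timeout(2): 2={cand,t=3,log=z}
step 20 recover(1): 1={foll,t=1,log=-}
step 21 crash(1): 1={✗foll,t=1,log=-}
step 22 recover(1): 1={foll,t=1,log=-}
step 23 deliver 4→2: —
step 24 deliver 1→0: —
step 25 timeout(3): 3={cand,t=2,log=z}
step 26 crash(0): 0={✗foll,t=1,log=z}
step 27 crash(1): 1={✗foll,t=1,log=-}
step 28 propose(2,'r'): —
step 29 deliver 2→1: —
step 30 deliver 1→2: —
step 31 deliver 2→0: —
step 32 deliver 0→2: —
step 33 deliver 2→4: 4={foll,t=2,log=z}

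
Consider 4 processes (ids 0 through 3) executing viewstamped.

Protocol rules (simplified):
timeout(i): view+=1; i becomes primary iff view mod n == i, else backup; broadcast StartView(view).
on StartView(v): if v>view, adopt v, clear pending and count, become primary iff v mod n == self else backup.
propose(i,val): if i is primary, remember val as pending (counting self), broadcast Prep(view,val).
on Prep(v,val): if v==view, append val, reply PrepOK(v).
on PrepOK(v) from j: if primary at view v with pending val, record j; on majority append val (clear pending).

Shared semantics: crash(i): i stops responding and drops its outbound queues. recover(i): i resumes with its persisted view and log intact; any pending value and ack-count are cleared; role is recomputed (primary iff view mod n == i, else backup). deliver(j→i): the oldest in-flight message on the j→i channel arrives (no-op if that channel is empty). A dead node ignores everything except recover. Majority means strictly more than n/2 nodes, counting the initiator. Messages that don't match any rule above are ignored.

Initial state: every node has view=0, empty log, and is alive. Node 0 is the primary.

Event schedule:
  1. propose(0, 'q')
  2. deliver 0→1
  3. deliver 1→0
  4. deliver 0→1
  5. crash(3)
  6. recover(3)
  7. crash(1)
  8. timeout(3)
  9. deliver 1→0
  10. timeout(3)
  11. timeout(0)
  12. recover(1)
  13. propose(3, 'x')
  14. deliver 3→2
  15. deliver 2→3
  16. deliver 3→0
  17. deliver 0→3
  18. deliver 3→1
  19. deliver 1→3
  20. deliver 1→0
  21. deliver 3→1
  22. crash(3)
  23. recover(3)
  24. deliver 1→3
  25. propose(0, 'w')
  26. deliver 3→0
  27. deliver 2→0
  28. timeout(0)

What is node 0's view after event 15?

after 1 — propose(0,'q'): ·
after 2 — deliver 0→1: n1:back/v0/[q]
after 3 — deliver 1→0: ·
after 4 — deliver 0→1: ·
after 5 — crash(3): n3:✗back/v0/[-]
after 6 — recover(3): n3:back/v0/[-]
after 7 — crash(1): n1:✗back/v0/[q]
after 8 — timeout(3): n3:back/v1/[-]
after 9 — deliver 1→0: ·
after 10 — timeout(3): n3:back/v2/[-]
after 11 — timeout(0): n0:back/v1/[-]
after 12 — recover(1): n1:back/v0/[q]
after 13 — propose(3,'x'): ·
after 14 — deliver 3→2: n2:back/v1/[-]
after 15 — deliver 2→3: ·

1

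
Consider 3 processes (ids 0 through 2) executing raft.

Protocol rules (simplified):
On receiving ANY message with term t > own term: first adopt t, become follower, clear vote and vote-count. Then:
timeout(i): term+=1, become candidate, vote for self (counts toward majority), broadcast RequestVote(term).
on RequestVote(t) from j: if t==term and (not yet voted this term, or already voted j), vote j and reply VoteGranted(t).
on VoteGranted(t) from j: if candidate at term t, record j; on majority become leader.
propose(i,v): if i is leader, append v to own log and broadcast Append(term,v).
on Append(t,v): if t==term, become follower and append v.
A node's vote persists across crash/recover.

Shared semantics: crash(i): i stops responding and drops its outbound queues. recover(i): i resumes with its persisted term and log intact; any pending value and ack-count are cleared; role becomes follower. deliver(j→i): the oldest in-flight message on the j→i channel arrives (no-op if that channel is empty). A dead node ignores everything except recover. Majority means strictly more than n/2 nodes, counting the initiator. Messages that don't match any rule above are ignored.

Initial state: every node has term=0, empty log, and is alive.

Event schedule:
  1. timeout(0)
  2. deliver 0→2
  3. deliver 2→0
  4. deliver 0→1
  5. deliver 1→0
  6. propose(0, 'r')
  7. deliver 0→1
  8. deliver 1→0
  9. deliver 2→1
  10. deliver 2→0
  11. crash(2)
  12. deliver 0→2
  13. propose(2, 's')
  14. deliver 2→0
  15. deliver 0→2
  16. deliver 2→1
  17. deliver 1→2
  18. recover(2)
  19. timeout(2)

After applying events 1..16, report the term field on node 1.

1

step 1 timeout(0): 0={cand,t=1,log=-}
step 2 deliver 0→2: 2={foll,t=1,log=-}
step 3 deliver 2→0: 0={lead,t=1,log=-}
step 4 deliver 0→1: 1={foll,t=1,log=-}
step 5 deliver 1→0: —
step 6 propose(0,'r'): 0={lead,t=1,log=r}
step 7 deliver 0→1: 1={foll,t=1,log=r}
step 8 deliver 1→0: —
step 9 deliver 2→1: —
step 10 deliver 2→0: —
step 11 crash(2): 2={✗foll,t=1,log=-}
step 12 deliver 0→2: —
step 13 propose(2,'s'): —
step 14 deliver 2→0: —
step 15 deliver 0→2: —
step 16 deliver 2→1: —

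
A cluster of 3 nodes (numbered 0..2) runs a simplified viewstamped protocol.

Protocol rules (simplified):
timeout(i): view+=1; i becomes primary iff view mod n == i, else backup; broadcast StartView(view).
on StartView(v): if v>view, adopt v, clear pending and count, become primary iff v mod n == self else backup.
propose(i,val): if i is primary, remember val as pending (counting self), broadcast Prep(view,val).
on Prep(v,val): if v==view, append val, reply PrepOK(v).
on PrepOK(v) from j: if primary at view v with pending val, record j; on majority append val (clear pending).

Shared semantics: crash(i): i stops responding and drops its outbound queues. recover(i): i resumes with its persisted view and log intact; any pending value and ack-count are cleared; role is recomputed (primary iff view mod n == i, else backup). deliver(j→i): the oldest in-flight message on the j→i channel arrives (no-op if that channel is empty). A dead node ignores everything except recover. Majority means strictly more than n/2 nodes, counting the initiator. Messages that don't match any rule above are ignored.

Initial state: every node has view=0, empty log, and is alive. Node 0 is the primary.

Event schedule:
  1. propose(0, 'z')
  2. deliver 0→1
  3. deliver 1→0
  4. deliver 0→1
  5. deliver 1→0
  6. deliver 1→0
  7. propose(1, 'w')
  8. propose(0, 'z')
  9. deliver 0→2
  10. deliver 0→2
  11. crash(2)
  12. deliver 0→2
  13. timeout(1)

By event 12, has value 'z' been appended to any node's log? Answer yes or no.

e1 propose(0,'z'): ·
e2 deliver 0→1: 1[back,v=0,z]
e3 deliver 1→0: 0[prim,v=0,z]
e4 deliver 0→1: ·
e5 deliver 1→0: ·
e6 deliver 1→0: ·
e7 propose(1,'w'): ·
e8 propose(0,'z'): ·
e9 deliver 0→2: 2[back,v=0,z]
e10 deliver 0→2: 2[back,v=0,z,z]
e11 crash(2): 2[✗back,v=0,z,z]
e12 deliver 0→2: ·

yes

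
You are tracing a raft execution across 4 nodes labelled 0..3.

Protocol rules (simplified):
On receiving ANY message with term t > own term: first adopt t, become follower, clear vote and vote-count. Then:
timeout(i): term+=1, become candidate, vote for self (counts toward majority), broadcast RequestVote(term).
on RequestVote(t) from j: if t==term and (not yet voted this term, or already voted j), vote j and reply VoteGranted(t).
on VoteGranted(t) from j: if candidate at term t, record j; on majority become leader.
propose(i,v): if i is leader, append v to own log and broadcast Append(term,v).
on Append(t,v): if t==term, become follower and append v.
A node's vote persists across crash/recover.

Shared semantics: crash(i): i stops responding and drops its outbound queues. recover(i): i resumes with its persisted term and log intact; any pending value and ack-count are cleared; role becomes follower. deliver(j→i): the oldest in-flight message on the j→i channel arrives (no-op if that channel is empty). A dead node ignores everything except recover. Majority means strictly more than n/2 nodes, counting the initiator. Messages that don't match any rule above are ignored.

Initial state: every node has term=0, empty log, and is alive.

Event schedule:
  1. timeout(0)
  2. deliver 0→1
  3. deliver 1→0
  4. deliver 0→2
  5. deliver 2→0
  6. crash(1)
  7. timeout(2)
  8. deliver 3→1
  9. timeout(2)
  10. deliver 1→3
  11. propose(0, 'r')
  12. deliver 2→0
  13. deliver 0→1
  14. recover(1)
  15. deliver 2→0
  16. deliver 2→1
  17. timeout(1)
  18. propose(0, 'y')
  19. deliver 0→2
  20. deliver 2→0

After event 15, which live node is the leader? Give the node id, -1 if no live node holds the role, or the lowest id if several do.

-1

1. timeout(0):  <0:cand t1 ->
2. deliver 0→1:  <1:foll t1 ->
3. deliver 1→0:  nop
4. deliver 0→2:  <2:foll t1 ->
5. deliver 2→0:  <0:lead t1 ->
6. crash(1):  <1:✗foll t1 ->
7. timeout(2):  <2:cand t2 ->
8. deliver 3→1:  nop
9. timeout(2):  <2:cand t3 ->
10. deliver 1→3:  nop
11. propose(0,'r'):  <0:lead t1 r>
12. deliver 2→0:  <0:foll t2 r>
13. deliver 0→1:  nop
14. recover(1):  <1:foll t1 ->
15. deliver 2→0:  <0:foll t3 r>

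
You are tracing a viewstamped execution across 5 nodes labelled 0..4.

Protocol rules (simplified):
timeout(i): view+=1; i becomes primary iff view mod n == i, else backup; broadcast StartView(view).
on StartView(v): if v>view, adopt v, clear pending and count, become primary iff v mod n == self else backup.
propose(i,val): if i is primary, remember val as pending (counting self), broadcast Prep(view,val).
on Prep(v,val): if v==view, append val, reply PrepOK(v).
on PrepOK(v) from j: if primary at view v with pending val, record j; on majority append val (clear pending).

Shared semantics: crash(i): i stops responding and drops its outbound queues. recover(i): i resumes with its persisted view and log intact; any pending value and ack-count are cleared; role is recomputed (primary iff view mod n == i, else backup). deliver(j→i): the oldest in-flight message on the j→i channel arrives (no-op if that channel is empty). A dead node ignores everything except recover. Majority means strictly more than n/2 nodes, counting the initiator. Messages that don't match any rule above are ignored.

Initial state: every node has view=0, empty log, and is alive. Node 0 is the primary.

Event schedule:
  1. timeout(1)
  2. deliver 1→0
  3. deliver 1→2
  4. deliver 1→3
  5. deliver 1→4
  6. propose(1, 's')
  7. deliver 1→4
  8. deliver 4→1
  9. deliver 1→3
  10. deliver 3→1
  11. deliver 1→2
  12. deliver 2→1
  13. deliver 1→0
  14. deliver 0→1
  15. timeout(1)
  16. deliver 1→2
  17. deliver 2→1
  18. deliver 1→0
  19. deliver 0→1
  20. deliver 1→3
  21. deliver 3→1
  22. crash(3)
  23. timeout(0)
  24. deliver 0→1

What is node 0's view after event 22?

2

after 1 — timeout(1): n1:prim/v1/[-]
after 2 — deliver 1→0: n0:back/v1/[-]
after 3 — deliver 1→2: n2:back/v1/[-]
after 4 — deliver 1→3: n3:back/v1/[-]
after 5 — deliver 1→4: n4:back/v1/[-]
after 6 — propose(1,'s'): ·
after 7 — deliver 1→4: n4:back/v1/[s]
after 8 — deliver 4→1: ·
after 9 — deliver 1→3: n3:back/v1/[s]
after 10 — deliver 3→1: n1:prim/v1/[s]
after 11 — deliver 1→2: n2:back/v1/[s]
after 12 — deliver 2→1: ·
after 13 — deliver 1→0: n0:back/v1/[s]
after 14 — deliver 0→1: ·
after 15 — timeout(1): n1:back/v2/[s]
after 16 — deliver 1→2: n2:prim/v2/[s]
after 17 — deliver 2→1: ·
after 18 — deliver 1→0: n0:back/v2/[s]
after 19 — deliver 0→1: ·
after 20 — deliver 1→3: n3:back/v2/[s]
after 21 — deliver 3→1: ·
after 22 — crash(3): n3:✗back/v2/[s]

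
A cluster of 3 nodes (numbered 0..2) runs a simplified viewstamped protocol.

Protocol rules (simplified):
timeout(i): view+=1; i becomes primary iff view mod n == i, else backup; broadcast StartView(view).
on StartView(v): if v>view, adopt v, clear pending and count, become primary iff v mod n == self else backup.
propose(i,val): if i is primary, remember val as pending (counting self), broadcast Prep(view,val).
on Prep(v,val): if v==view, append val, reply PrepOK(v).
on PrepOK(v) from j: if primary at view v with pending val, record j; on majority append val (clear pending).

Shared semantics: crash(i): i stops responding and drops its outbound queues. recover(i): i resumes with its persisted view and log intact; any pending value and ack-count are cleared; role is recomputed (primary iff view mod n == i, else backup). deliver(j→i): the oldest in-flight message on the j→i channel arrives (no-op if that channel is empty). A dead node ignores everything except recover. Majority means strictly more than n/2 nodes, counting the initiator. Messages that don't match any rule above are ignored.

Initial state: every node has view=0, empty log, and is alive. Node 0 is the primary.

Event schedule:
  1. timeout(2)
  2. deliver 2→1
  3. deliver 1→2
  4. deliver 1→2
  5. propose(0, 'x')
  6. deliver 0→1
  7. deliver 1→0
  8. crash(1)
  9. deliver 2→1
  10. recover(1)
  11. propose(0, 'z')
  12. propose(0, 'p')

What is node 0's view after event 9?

[1] timeout(2) → N2(back v1 [-])
[2] deliver 2→1 → N1(prim v1 [-])
[3] deliver 1→2 → ∅
[4] deliver 1→2 → ∅
[5] propose(0,'x') → ∅
[6] deliver 0→1 → ∅
[7] deliver 1→0 → ∅
[8] crash(1) → N1(✗prim v1 [-])
[9] deliver 2→1 → ∅

0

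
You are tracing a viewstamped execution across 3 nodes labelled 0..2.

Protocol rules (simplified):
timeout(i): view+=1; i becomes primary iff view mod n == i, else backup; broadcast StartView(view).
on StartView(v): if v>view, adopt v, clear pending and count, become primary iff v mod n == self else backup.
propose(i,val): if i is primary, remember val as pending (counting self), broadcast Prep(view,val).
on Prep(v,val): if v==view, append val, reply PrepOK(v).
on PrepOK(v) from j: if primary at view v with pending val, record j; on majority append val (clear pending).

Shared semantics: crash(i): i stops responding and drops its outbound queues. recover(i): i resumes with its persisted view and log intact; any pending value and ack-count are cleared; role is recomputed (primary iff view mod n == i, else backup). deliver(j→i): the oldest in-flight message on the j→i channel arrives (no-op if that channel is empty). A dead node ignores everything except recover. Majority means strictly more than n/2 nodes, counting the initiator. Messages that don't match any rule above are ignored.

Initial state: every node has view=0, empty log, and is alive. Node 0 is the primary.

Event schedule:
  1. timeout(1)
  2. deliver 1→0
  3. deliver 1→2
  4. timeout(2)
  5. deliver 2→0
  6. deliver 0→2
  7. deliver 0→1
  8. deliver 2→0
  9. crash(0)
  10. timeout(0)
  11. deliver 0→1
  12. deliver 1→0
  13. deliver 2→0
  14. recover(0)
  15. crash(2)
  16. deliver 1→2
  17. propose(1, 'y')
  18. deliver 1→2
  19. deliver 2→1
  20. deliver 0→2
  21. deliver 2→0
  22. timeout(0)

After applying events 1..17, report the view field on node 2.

after 1 — timeout(1): n1:prim/v1/[-]
after 2 — deliver 1→0: n0:back/v1/[-]
after 3 — deliver 1→2: n2:back/v1/[-]
after 4 — timeout(2): n2:prim/v2/[-]
after 5 — deliver 2→0: n0:back/v2/[-]
after 6 — deliver 0→2: ·
after 7 — deliver 0→1: ·
after 8 — deliver 2→0: ·
after 9 — crash(0): n0:✗back/v2/[-]
after 10 — timeout(0): ·
after 11 — deliver 0→1: ·
after 12 — deliver 1→0: ·
after 13 — deliver 2→0: ·
after 14 — recover(0): n0:back/v2/[-]
after 15 — crash(2): n2:✗prim/v2/[-]
after 16 — deliver 1→2: ·
after 17 — propose(1,'y'): ·

2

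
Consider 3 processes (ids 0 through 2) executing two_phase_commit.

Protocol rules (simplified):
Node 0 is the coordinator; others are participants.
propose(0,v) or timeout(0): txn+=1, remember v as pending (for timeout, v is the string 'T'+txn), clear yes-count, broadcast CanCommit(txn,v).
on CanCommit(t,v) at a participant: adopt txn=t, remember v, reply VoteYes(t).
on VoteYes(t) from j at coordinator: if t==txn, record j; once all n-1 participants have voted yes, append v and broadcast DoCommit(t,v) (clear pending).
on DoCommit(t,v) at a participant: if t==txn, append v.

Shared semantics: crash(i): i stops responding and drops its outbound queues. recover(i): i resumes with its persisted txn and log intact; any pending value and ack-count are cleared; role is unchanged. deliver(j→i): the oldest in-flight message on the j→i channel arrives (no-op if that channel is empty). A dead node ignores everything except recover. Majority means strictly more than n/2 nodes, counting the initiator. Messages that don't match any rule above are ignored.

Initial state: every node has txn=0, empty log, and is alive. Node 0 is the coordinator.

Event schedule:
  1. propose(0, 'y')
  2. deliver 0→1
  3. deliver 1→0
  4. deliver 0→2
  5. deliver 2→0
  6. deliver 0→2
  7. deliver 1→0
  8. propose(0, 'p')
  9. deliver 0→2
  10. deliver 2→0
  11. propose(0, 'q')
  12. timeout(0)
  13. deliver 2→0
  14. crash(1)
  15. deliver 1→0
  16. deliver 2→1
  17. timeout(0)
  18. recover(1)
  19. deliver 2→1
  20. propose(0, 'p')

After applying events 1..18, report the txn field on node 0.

5

e1 propose(0,'y'): 0[coor,t=1,-]
e2 deliver 0→1: 1[part,t=1,-]
e3 deliver 1→0: ·
e4 deliver 0→2: 2[part,t=1,-]
e5 deliver 2→0: 0[coor,t=1,y]
e6 deliver 0→2: 2[part,t=1,y]
e7 deliver 1→0: ·
e8 propose(0,'p'): 0[coor,t=2,y]
e9 deliver 0→2: 2[part,t=2,y]
e10 deliver 2→0: ·
e11 propose(0,'q'): 0[coor,t=3,y]
e12 timeout(0): 0[coor,t=4,y]
e13 deliver 2→0: ·
e14 crash(1): 1[✗part,t=1,-]
e15 deliver 1→0: ·
e16 deliver 2→1: ·
e17 timeout(0): 0[coor,t=5,y]
e18 recover(1): 1[part,t=1,-]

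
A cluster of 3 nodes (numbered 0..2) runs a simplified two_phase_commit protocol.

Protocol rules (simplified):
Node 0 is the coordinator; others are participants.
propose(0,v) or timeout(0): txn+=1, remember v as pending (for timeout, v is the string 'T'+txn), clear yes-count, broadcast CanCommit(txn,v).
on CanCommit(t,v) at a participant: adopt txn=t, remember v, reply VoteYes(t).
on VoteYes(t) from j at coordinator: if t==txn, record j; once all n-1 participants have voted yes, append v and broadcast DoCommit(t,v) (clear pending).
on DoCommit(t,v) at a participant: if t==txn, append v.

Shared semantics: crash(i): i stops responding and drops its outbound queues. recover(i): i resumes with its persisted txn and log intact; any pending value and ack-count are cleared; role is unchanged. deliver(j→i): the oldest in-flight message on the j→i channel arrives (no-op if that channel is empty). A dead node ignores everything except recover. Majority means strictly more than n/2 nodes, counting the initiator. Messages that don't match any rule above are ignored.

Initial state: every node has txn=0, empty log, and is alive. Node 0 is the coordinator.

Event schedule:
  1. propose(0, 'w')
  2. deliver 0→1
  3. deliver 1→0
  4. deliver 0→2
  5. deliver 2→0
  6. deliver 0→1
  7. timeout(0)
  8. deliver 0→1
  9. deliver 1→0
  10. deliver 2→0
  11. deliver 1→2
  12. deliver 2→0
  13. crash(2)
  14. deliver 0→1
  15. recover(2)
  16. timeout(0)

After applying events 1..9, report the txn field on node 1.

2

after 1 — propose(0,'w'): n0:coor/t1/[-]
after 2 — deliver 0→1: n1:part/t1/[-]
after 3 — deliver 1→0: ·
after 4 — deliver 0→2: n2:part/t1/[-]
after 5 — deliver 2→0: n0:coor/t1/[w]
after 6 — deliver 0→1: n1:part/t1/[w]
after 7 — timeout(0): n0:coor/t2/[w]
after 8 — deliver 0→1: n1:part/t2/[w]
after 9 — deliver 1→0: ·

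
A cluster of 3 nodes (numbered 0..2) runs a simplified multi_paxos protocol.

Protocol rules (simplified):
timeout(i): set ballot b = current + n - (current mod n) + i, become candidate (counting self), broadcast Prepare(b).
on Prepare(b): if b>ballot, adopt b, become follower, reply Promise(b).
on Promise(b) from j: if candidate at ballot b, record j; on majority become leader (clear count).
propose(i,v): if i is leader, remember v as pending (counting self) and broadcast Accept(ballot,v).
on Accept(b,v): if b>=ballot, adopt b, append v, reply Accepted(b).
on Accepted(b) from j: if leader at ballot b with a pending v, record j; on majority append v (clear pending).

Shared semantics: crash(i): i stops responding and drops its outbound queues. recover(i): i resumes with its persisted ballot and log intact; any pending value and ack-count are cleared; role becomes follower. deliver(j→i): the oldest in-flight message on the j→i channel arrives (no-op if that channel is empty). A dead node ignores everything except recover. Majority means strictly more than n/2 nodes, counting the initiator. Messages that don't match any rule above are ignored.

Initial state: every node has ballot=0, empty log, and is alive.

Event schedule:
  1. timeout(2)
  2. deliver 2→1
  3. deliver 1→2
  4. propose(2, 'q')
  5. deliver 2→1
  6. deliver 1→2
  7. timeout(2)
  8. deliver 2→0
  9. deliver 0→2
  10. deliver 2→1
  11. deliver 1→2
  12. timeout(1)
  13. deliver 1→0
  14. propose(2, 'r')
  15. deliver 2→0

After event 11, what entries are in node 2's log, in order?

q

[1] timeout(2) → N2(cand b5 [-])
[2] deliver 2→1 → N1(foll b5 [-])
[3] deliver 1→2 → N2(lead b5 [-])
[4] propose(2,'q') → ∅
[5] deliver 2→1 → N1(foll b5 [q])
[6] deliver 1→2 → N2(lead b5 [q])
[7] timeout(2) → N2(cand b8 [q])
[8] deliver 2→0 → N0(foll b5 [-])
[9] deliver 0→2 → ∅
[10] deliver 2→1 → N1(foll b8 [q])
[11] deliver 1→2 → N2(lead b8 [q])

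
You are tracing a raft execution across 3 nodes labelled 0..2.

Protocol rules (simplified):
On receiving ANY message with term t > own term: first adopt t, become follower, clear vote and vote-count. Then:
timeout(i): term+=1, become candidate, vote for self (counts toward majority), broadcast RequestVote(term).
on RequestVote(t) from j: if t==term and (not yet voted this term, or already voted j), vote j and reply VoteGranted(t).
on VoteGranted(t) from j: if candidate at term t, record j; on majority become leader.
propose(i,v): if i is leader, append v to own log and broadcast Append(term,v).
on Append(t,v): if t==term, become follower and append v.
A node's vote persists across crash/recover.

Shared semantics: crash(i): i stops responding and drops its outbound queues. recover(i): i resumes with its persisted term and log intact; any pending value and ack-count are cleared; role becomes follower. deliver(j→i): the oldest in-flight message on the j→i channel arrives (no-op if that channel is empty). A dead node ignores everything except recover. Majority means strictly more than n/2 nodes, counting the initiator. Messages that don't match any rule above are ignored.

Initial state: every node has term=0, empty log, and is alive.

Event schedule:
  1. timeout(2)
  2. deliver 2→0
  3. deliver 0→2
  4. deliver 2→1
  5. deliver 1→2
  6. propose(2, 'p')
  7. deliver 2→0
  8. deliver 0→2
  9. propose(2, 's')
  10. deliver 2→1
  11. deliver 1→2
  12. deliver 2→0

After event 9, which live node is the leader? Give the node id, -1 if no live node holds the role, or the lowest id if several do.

2

e1 timeout(2): 2[cand,t=1,-]
e2 deliver 2→0: 0[foll,t=1,-]
e3 deliver 0→2: 2[lead,t=1,-]
e4 deliver 2→1: 1[foll,t=1,-]
e5 deliver 1→2: ·
e6 propose(2,'p'): 2[lead,t=1,p]
e7 deliver 2→0: 0[foll,t=1,p]
e8 deliver 0→2: ·
e9 propose(2,'s'): 2[lead,t=1,p,s]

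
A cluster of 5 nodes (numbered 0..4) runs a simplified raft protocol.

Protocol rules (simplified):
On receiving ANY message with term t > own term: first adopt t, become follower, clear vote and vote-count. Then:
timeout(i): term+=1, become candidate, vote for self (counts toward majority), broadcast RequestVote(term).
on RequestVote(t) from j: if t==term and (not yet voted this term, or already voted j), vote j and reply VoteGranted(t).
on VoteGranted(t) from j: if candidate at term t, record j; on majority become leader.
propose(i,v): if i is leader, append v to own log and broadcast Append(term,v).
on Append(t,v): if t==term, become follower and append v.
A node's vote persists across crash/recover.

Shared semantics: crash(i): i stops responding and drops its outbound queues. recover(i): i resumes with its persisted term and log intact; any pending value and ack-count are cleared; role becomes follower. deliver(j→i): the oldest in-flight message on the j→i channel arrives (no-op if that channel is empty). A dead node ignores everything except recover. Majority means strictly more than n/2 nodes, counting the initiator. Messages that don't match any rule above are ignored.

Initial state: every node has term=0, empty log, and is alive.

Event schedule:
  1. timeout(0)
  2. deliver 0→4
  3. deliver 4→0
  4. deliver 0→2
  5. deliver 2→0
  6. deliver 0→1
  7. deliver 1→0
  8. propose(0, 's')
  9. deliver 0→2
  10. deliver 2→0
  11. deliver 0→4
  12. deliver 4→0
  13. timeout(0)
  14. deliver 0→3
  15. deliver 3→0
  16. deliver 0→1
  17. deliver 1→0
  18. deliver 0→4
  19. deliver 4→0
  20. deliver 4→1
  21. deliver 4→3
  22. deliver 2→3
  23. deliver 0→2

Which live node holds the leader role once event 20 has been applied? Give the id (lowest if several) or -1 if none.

[1] timeout(0) → N0(cand t1 [-])
[2] deliver 0→4 → N4(foll t1 [-])
[3] deliver 4→0 → ∅
[4] deliver 0→2 → N2(foll t1 [-])
[5] deliver 2→0 → N0(lead t1 [-])
[6] deliver 0→1 → N1(foll t1 [-])
[7] deliver 1→0 → ∅
[8] propose(0,'s') → N0(lead t1 [s])
[9] deliver 0→2 → N2(foll t1 [s])
[10] deliver 2→0 → ∅
[11] deliver 0→4 → N4(foll t1 [s])
[12] deliver 4→0 → ∅
[13] timeout(0) → N0(cand t2 [s])
[14] deliver 0→3 → N3(foll t1 [-])
[15] deliver 3→0 → ∅
[16] deliver 0→1 → N1(foll t1 [s])
[17] deliver 1→0 → ∅
[18] deliver 0→4 → N4(foll t2 [s])
[19] deliver 4→0 → ∅
[20] deliver 4→1 → ∅

-1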